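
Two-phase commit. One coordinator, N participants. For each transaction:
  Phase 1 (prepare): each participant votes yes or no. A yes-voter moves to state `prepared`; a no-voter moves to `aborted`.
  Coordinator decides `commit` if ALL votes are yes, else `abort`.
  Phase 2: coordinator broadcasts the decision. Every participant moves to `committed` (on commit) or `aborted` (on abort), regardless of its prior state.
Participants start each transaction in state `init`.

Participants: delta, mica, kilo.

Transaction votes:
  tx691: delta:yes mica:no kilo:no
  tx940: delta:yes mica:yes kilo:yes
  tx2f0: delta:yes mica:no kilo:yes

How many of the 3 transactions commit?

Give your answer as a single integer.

Answer: 1

Derivation:
tx691: no from mica, kilo -> abort (commits=0)
tx940: all yes -> commit (commits=1)
tx2f0: no from mica -> abort (commits=1)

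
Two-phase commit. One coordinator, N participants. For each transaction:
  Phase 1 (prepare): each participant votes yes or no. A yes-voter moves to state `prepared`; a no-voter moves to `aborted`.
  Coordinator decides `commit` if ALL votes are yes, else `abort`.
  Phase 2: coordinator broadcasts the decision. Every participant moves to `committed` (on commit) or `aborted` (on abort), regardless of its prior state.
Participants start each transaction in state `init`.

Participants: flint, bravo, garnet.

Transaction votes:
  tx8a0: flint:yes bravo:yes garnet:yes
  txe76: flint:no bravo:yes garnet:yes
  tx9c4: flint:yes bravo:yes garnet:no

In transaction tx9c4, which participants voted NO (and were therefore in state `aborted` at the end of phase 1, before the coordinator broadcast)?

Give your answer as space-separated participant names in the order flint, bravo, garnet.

Txn tx9c4 phase 1: flint yes -> prepared; bravo yes -> prepared; garnet no -> aborted

Answer: garnet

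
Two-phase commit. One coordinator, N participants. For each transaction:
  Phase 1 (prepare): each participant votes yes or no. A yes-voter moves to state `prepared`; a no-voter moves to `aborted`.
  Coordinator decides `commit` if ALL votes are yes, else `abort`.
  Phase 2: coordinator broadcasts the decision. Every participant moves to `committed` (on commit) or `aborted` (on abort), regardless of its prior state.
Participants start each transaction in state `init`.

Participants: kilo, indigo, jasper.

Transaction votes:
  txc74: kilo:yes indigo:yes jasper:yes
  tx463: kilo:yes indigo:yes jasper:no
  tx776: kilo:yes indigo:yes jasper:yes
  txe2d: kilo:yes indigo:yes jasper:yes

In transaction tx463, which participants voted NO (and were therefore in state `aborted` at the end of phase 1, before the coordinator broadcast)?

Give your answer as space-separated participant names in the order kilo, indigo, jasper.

Txn tx463 phase 1: kilo yes -> prepared; indigo yes -> prepared; jasper no -> aborted

Answer: jasper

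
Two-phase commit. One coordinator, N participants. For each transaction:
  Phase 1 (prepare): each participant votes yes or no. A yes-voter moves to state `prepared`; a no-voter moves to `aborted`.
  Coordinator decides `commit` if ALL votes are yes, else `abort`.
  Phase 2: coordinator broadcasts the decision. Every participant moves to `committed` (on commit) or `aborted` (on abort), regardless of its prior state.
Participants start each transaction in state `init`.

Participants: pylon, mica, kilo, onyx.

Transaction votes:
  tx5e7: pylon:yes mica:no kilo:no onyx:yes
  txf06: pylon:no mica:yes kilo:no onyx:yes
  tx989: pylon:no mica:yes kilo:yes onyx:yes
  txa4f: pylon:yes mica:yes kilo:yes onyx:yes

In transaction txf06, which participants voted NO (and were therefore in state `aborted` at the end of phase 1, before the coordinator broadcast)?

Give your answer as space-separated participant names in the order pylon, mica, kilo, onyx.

Txn txf06 phase 1: pylon no -> aborted; mica yes -> prepared; kilo no -> aborted; onyx yes -> prepared

Answer: pylon kilo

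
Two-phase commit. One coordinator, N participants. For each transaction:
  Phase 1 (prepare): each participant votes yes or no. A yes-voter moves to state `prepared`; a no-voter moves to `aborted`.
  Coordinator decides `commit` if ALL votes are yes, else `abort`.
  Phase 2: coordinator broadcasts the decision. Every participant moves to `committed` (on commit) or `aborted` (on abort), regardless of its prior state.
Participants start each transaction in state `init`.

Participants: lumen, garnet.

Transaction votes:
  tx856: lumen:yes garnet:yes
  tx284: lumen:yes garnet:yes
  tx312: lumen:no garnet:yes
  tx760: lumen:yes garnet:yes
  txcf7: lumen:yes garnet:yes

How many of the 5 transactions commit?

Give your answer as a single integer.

Answer: 4

Derivation:
tx856: all yes -> commit (commits=1)
tx284: all yes -> commit (commits=2)
tx312: no from lumen -> abort (commits=2)
tx760: all yes -> commit (commits=3)
txcf7: all yes -> commit (commits=4)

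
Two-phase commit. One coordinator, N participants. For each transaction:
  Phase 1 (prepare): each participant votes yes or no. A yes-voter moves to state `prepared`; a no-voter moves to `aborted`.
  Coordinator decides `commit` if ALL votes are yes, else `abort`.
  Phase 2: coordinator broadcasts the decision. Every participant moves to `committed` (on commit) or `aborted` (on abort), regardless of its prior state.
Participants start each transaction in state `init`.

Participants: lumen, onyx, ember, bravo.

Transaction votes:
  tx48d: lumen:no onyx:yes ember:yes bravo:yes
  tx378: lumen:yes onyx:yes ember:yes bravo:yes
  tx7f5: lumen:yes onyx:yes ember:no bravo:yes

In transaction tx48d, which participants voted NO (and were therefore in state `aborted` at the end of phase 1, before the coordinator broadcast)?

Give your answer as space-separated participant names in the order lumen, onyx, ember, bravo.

Txn tx48d phase 1: lumen no -> aborted; onyx yes -> prepared; ember yes -> prepared; bravo yes -> prepared

Answer: lumen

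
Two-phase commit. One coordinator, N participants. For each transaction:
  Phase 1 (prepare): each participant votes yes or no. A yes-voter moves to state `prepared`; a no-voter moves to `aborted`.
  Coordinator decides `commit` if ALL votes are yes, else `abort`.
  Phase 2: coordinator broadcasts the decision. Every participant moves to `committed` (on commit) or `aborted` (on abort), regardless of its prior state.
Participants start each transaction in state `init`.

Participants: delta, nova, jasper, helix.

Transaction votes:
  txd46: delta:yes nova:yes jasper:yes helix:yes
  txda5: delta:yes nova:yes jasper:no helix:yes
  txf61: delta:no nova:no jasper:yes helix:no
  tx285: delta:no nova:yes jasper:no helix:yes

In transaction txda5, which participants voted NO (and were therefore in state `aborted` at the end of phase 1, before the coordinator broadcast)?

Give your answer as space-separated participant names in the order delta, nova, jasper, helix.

Txn txda5 phase 1: delta yes -> prepared; nova yes -> prepared; jasper no -> aborted; helix yes -> prepared

Answer: jasper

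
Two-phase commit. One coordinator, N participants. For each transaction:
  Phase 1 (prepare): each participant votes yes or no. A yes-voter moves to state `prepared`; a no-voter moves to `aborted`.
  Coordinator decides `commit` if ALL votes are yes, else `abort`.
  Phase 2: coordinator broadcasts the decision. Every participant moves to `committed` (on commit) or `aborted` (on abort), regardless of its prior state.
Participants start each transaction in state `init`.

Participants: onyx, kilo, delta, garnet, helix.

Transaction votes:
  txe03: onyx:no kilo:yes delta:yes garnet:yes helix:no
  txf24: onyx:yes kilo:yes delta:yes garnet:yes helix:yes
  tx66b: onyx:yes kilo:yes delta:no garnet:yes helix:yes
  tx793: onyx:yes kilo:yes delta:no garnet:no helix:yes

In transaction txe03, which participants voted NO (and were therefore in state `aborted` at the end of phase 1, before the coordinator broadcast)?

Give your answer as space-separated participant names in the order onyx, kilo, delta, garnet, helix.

Txn txe03 phase 1: onyx no -> aborted; kilo yes -> prepared; delta yes -> prepared; garnet yes -> prepared; helix no -> aborted

Answer: onyx helix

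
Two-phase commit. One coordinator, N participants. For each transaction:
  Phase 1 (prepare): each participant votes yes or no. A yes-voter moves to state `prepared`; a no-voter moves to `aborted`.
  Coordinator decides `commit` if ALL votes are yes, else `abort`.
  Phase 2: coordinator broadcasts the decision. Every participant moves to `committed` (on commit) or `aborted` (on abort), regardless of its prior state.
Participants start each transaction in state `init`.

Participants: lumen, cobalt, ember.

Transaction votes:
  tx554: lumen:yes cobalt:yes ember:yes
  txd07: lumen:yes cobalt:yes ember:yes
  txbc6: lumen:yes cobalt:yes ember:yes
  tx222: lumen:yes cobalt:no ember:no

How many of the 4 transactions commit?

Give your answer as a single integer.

Answer: 3

Derivation:
tx554: all yes -> commit (commits=1)
txd07: all yes -> commit (commits=2)
txbc6: all yes -> commit (commits=3)
tx222: no from cobalt, ember -> abort (commits=3)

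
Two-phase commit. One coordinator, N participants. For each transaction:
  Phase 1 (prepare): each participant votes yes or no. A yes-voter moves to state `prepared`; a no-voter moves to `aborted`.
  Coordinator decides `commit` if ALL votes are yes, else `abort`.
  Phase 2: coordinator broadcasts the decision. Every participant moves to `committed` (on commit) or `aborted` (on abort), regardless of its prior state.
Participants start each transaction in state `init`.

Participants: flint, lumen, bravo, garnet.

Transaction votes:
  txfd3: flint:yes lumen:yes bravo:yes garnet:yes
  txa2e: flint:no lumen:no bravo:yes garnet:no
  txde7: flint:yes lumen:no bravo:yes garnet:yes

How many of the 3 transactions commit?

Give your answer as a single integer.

txfd3: all yes -> commit (commits=1)
txa2e: no from flint, lumen, garnet -> abort (commits=1)
txde7: no from lumen -> abort (commits=1)

Answer: 1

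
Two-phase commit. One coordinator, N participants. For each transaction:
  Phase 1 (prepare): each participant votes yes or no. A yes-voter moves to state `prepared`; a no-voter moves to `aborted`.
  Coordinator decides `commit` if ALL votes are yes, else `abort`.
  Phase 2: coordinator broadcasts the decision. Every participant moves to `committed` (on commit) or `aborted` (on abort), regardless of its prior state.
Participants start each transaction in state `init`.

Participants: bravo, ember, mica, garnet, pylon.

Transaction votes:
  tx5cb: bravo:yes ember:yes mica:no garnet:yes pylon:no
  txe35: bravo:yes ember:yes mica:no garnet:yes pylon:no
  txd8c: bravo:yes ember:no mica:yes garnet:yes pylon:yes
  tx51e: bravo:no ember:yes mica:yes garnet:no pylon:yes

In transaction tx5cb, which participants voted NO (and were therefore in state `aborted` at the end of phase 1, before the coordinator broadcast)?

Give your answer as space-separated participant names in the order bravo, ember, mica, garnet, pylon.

Answer: mica pylon

Derivation:
Txn tx5cb phase 1: bravo yes -> prepared; ember yes -> prepared; mica no -> aborted; garnet yes -> prepared; pylon no -> aborted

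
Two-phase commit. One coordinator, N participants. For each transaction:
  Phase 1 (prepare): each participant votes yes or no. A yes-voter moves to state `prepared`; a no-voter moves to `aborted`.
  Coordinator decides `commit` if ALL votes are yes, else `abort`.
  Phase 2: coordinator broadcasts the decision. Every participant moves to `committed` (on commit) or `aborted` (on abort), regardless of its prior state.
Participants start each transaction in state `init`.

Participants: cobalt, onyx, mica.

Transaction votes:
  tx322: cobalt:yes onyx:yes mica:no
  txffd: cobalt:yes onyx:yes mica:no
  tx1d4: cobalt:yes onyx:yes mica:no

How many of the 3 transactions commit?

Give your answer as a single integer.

tx322: no from mica -> abort (commits=0)
txffd: no from mica -> abort (commits=0)
tx1d4: no from mica -> abort (commits=0)

Answer: 0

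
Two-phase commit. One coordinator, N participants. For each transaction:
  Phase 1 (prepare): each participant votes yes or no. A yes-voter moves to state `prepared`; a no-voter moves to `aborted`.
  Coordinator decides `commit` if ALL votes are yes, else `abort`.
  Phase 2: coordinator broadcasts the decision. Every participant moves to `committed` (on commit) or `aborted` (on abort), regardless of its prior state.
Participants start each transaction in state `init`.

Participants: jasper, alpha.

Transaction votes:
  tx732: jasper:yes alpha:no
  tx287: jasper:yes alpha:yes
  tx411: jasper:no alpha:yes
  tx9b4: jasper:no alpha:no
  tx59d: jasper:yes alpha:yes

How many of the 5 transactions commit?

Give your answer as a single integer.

Answer: 2

Derivation:
tx732: no from alpha -> abort (commits=0)
tx287: all yes -> commit (commits=1)
tx411: no from jasper -> abort (commits=1)
tx9b4: no from jasper, alpha -> abort (commits=1)
tx59d: all yes -> commit (commits=2)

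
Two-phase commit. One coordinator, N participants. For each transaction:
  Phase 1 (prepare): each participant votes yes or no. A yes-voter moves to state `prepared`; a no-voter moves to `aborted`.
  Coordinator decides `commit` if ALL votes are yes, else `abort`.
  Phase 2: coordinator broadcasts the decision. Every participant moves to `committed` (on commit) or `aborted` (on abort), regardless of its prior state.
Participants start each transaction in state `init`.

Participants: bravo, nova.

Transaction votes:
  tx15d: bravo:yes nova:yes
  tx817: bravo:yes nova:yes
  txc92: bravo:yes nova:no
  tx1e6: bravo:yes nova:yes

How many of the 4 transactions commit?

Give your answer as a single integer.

tx15d: all yes -> commit (commits=1)
tx817: all yes -> commit (commits=2)
txc92: no from nova -> abort (commits=2)
tx1e6: all yes -> commit (commits=3)

Answer: 3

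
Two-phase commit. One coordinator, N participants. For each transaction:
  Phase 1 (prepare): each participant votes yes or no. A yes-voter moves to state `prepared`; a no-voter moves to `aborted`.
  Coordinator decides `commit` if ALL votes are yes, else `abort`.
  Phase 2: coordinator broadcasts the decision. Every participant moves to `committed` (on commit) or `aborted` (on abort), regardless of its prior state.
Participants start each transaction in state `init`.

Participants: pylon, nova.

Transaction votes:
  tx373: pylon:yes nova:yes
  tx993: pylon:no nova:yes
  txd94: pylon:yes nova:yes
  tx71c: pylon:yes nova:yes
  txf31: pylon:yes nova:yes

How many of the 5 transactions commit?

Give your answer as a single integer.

tx373: all yes -> commit (commits=1)
tx993: no from pylon -> abort (commits=1)
txd94: all yes -> commit (commits=2)
tx71c: all yes -> commit (commits=3)
txf31: all yes -> commit (commits=4)

Answer: 4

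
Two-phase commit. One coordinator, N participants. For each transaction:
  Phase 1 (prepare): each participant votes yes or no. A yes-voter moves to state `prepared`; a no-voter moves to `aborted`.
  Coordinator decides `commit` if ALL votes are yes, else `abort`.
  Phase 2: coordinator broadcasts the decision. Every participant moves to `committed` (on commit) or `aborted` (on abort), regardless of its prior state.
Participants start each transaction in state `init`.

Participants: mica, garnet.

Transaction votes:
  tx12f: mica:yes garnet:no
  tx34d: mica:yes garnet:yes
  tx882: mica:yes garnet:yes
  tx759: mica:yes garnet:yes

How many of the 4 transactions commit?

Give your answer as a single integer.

tx12f: no from garnet -> abort (commits=0)
tx34d: all yes -> commit (commits=1)
tx882: all yes -> commit (commits=2)
tx759: all yes -> commit (commits=3)

Answer: 3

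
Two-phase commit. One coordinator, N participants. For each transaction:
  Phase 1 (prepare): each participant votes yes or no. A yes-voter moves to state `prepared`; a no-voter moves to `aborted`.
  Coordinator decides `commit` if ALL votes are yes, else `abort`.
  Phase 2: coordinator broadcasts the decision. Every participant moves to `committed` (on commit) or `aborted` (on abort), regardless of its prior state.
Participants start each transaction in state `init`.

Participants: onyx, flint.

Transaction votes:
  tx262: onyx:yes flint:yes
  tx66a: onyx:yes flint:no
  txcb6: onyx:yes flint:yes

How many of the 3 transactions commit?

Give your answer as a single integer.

Answer: 2

Derivation:
tx262: all yes -> commit (commits=1)
tx66a: no from flint -> abort (commits=1)
txcb6: all yes -> commit (commits=2)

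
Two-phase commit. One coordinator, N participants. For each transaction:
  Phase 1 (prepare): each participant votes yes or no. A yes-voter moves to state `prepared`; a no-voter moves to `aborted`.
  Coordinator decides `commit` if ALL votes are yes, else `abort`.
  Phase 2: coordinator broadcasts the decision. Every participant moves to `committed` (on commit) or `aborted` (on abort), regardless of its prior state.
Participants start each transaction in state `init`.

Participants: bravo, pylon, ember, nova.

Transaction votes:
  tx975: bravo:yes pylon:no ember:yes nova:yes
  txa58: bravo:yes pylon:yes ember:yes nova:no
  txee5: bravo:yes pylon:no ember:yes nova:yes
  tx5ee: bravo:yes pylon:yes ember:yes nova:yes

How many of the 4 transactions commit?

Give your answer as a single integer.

Answer: 1

Derivation:
tx975: no from pylon -> abort (commits=0)
txa58: no from nova -> abort (commits=0)
txee5: no from pylon -> abort (commits=0)
tx5ee: all yes -> commit (commits=1)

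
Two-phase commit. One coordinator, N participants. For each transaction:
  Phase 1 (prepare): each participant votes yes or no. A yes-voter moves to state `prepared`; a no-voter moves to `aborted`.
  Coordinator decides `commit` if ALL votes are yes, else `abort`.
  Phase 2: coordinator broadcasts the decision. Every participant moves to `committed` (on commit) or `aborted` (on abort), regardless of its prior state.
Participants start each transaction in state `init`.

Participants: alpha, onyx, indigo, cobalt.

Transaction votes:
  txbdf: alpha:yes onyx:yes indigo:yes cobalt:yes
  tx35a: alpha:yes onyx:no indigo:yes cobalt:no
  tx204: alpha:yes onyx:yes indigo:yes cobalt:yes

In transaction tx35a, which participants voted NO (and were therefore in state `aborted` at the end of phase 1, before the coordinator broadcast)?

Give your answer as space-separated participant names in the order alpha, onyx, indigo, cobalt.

Txn tx35a phase 1: alpha yes -> prepared; onyx no -> aborted; indigo yes -> prepared; cobalt no -> aborted

Answer: onyx cobalt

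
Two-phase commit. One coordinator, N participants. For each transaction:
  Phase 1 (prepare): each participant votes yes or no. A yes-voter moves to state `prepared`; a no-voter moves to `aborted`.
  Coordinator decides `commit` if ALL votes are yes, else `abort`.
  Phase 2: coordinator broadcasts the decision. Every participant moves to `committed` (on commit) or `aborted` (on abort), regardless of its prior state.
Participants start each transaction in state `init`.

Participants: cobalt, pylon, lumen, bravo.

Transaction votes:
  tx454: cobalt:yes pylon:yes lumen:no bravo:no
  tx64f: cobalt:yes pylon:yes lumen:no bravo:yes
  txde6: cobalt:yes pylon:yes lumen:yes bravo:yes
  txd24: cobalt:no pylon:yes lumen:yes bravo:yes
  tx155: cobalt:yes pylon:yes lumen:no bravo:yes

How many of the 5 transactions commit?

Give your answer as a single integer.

tx454: no from lumen, bravo -> abort (commits=0)
tx64f: no from lumen -> abort (commits=0)
txde6: all yes -> commit (commits=1)
txd24: no from cobalt -> abort (commits=1)
tx155: no from lumen -> abort (commits=1)

Answer: 1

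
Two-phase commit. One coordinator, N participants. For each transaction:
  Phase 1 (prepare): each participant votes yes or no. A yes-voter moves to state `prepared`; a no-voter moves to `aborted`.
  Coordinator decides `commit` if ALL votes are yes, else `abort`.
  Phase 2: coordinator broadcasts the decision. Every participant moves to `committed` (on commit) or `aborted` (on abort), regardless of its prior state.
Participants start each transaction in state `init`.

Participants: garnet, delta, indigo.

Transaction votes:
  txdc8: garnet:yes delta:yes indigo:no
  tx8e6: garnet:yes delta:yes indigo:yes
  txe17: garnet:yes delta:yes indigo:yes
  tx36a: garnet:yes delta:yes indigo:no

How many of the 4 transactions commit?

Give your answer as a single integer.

txdc8: no from indigo -> abort (commits=0)
tx8e6: all yes -> commit (commits=1)
txe17: all yes -> commit (commits=2)
tx36a: no from indigo -> abort (commits=2)

Answer: 2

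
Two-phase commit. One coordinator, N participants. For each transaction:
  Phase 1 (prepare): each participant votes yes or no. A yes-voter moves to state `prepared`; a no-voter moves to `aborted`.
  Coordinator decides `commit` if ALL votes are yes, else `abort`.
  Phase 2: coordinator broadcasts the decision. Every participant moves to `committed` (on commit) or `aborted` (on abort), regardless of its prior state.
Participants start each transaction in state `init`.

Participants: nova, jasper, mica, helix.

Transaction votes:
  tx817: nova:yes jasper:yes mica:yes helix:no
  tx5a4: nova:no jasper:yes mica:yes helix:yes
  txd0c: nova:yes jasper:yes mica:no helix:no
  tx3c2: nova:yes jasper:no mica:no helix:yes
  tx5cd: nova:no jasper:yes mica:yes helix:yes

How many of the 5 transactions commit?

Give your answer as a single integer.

tx817: no from helix -> abort (commits=0)
tx5a4: no from nova -> abort (commits=0)
txd0c: no from mica, helix -> abort (commits=0)
tx3c2: no from jasper, mica -> abort (commits=0)
tx5cd: no from nova -> abort (commits=0)

Answer: 0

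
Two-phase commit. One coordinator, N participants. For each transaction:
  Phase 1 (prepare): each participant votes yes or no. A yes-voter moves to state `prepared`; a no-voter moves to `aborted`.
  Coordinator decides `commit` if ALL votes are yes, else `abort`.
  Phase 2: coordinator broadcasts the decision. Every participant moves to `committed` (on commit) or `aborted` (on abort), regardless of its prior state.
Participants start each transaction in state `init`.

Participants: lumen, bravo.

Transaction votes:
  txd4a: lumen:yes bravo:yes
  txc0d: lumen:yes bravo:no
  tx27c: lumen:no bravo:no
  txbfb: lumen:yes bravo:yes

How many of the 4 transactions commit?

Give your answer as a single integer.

Answer: 2

Derivation:
txd4a: all yes -> commit (commits=1)
txc0d: no from bravo -> abort (commits=1)
tx27c: no from lumen, bravo -> abort (commits=1)
txbfb: all yes -> commit (commits=2)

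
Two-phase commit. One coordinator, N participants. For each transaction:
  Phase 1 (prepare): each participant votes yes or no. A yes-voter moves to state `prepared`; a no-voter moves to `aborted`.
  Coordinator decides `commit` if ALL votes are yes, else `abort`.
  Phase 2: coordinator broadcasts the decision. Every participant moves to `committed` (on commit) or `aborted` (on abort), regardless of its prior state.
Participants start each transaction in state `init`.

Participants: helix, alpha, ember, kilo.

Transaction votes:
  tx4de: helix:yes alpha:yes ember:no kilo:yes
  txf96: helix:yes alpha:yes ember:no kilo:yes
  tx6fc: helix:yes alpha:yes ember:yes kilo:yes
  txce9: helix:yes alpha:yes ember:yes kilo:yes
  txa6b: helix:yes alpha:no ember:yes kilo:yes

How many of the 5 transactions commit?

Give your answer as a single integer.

tx4de: no from ember -> abort (commits=0)
txf96: no from ember -> abort (commits=0)
tx6fc: all yes -> commit (commits=1)
txce9: all yes -> commit (commits=2)
txa6b: no from alpha -> abort (commits=2)

Answer: 2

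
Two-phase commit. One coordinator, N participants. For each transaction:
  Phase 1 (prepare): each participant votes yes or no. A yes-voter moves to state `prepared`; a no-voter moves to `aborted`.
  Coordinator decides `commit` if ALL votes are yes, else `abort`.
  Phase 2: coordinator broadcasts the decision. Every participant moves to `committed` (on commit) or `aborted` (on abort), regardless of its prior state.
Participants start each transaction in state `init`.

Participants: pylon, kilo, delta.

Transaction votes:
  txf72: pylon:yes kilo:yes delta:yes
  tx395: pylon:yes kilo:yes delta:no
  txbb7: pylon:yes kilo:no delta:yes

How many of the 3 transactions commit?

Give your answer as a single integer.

txf72: all yes -> commit (commits=1)
tx395: no from delta -> abort (commits=1)
txbb7: no from kilo -> abort (commits=1)

Answer: 1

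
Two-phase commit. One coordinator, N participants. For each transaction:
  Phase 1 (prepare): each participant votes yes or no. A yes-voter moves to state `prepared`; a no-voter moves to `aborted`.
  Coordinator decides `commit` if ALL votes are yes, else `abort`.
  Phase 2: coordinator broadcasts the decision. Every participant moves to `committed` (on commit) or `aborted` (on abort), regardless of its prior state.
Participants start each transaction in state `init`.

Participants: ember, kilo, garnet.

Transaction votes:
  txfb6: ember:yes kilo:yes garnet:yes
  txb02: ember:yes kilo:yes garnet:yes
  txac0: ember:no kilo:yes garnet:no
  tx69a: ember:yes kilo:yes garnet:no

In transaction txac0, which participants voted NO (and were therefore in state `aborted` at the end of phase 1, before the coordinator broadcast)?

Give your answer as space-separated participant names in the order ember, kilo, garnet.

Answer: ember garnet

Derivation:
Txn txac0 phase 1: ember no -> aborted; kilo yes -> prepared; garnet no -> aborted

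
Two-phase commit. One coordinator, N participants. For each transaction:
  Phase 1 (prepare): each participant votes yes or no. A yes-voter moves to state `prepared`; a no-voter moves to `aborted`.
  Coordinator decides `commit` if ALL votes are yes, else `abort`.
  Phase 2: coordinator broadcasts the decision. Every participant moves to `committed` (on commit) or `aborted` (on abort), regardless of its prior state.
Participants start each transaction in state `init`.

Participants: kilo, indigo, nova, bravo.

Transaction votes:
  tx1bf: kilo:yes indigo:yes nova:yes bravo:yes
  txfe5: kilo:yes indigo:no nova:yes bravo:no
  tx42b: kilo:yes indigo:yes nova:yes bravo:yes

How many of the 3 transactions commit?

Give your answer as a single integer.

Answer: 2

Derivation:
tx1bf: all yes -> commit (commits=1)
txfe5: no from indigo, bravo -> abort (commits=1)
tx42b: all yes -> commit (commits=2)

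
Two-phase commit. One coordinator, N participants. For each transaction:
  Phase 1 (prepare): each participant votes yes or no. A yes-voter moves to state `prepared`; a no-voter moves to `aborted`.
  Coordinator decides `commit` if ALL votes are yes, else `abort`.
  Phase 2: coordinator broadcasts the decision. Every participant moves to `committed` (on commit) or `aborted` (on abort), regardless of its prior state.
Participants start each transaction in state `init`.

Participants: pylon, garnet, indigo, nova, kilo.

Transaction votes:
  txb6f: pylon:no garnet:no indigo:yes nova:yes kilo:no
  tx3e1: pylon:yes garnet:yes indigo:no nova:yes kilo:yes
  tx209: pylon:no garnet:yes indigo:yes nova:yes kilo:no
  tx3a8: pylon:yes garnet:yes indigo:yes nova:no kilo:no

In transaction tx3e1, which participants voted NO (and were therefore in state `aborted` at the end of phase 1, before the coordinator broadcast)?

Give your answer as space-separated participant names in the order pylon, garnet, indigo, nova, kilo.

Answer: indigo

Derivation:
Txn tx3e1 phase 1: pylon yes -> prepared; garnet yes -> prepared; indigo no -> aborted; nova yes -> prepared; kilo yes -> prepared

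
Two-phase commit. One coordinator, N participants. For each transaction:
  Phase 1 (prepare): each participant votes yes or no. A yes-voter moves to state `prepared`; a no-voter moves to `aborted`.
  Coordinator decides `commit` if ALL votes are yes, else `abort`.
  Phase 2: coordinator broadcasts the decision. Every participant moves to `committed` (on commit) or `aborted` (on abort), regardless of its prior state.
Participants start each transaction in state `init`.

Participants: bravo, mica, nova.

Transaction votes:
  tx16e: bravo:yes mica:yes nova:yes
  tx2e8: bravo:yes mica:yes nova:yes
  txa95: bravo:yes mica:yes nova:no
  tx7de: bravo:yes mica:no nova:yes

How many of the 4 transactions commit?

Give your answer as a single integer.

tx16e: all yes -> commit (commits=1)
tx2e8: all yes -> commit (commits=2)
txa95: no from nova -> abort (commits=2)
tx7de: no from mica -> abort (commits=2)

Answer: 2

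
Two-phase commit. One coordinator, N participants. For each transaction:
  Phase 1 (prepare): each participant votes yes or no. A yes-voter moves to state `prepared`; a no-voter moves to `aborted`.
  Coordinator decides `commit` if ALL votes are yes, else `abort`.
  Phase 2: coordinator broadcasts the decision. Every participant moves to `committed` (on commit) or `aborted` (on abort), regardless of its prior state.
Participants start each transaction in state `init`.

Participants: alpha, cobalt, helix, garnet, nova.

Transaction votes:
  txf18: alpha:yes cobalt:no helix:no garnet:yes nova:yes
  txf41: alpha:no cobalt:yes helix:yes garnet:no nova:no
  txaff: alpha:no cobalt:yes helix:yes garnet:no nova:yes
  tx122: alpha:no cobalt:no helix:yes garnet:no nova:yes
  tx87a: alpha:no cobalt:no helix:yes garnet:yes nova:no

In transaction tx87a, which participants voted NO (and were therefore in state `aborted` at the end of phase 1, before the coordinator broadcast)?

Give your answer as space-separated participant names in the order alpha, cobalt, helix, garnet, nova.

Txn tx87a phase 1: alpha no -> aborted; cobalt no -> aborted; helix yes -> prepared; garnet yes -> prepared; nova no -> aborted

Answer: alpha cobalt nova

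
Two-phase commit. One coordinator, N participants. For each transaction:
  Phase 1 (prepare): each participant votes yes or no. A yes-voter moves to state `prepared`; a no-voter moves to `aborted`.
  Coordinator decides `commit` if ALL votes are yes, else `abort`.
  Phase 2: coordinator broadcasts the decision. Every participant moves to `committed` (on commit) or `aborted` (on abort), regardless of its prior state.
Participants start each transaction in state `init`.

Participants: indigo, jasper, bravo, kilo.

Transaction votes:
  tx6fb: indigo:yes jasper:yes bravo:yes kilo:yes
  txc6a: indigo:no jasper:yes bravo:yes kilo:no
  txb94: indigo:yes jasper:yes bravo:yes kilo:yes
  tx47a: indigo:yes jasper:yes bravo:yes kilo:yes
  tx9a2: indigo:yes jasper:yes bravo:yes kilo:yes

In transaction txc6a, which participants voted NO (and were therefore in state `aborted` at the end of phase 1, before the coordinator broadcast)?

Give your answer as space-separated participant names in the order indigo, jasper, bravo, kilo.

Answer: indigo kilo

Derivation:
Txn txc6a phase 1: indigo no -> aborted; jasper yes -> prepared; bravo yes -> prepared; kilo no -> aborted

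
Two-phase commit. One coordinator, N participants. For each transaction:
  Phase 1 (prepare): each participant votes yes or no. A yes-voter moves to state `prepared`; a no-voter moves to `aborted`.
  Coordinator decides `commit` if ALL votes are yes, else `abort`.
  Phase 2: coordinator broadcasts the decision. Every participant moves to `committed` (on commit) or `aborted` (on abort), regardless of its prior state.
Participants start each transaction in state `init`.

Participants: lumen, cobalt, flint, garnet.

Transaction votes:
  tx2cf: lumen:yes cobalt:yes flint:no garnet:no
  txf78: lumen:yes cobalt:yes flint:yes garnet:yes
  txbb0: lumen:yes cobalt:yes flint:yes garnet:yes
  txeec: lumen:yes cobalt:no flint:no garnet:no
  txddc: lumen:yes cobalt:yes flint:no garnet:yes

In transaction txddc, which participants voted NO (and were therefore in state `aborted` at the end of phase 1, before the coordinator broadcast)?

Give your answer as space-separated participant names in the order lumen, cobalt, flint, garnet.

Txn txddc phase 1: lumen yes -> prepared; cobalt yes -> prepared; flint no -> aborted; garnet yes -> prepared

Answer: flint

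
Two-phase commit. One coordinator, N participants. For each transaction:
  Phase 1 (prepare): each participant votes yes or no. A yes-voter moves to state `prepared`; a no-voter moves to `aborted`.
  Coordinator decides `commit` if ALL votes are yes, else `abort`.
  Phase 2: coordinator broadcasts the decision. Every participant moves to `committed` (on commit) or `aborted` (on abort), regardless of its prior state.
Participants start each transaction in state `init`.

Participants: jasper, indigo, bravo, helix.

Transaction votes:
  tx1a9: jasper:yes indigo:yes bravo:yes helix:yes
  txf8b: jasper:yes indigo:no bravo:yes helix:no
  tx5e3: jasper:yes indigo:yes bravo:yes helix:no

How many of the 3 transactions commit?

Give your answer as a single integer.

tx1a9: all yes -> commit (commits=1)
txf8b: no from indigo, helix -> abort (commits=1)
tx5e3: no from helix -> abort (commits=1)

Answer: 1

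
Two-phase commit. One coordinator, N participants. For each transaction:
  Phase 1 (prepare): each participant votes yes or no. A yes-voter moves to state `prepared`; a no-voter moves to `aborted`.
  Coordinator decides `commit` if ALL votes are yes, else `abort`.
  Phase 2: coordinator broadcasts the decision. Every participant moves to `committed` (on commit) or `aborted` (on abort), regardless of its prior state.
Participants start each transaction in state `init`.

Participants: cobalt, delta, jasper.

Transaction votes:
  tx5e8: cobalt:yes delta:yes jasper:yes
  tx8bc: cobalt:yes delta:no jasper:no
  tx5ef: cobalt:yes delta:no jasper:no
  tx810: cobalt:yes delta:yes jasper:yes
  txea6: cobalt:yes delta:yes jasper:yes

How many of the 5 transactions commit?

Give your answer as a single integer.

tx5e8: all yes -> commit (commits=1)
tx8bc: no from delta, jasper -> abort (commits=1)
tx5ef: no from delta, jasper -> abort (commits=1)
tx810: all yes -> commit (commits=2)
txea6: all yes -> commit (commits=3)

Answer: 3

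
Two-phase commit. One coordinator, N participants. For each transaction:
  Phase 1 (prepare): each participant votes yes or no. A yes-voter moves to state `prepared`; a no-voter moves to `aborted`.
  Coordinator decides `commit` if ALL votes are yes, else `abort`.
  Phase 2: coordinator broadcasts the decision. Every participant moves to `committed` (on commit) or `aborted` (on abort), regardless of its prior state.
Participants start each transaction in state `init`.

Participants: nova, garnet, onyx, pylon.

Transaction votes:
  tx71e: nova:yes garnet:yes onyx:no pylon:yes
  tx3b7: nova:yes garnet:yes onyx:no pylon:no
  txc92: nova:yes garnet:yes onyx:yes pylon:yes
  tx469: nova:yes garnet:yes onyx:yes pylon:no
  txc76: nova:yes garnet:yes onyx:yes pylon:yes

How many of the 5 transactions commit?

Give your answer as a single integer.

tx71e: no from onyx -> abort (commits=0)
tx3b7: no from onyx, pylon -> abort (commits=0)
txc92: all yes -> commit (commits=1)
tx469: no from pylon -> abort (commits=1)
txc76: all yes -> commit (commits=2)

Answer: 2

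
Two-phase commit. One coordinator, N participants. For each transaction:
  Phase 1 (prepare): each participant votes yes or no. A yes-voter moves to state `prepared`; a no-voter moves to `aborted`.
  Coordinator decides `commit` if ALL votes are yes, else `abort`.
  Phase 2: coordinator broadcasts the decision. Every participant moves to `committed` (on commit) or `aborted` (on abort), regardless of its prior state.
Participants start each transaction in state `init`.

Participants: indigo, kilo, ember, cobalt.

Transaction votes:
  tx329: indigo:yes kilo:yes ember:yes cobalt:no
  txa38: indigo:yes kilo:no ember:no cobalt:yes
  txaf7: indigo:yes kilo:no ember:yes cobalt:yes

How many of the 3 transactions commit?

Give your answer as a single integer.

Answer: 0

Derivation:
tx329: no from cobalt -> abort (commits=0)
txa38: no from kilo, ember -> abort (commits=0)
txaf7: no from kilo -> abort (commits=0)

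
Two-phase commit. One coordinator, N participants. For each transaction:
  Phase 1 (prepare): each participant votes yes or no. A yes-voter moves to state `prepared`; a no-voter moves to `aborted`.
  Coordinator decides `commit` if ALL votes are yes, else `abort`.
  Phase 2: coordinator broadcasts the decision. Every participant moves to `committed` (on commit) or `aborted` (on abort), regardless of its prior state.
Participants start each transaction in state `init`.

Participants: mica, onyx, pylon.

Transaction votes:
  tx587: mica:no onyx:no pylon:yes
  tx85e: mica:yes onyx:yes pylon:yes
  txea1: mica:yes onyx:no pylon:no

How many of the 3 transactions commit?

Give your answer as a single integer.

Answer: 1

Derivation:
tx587: no from mica, onyx -> abort (commits=0)
tx85e: all yes -> commit (commits=1)
txea1: no from onyx, pylon -> abort (commits=1)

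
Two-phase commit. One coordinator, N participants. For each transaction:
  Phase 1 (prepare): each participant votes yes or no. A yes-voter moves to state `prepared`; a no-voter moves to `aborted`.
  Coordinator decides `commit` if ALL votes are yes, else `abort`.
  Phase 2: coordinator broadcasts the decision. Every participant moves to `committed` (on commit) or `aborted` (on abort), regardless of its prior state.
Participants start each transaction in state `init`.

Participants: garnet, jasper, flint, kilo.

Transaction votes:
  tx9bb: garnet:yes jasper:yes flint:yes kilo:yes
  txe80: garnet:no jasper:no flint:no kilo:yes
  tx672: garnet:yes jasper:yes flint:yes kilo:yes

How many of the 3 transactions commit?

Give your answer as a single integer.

tx9bb: all yes -> commit (commits=1)
txe80: no from garnet, jasper, flint -> abort (commits=1)
tx672: all yes -> commit (commits=2)

Answer: 2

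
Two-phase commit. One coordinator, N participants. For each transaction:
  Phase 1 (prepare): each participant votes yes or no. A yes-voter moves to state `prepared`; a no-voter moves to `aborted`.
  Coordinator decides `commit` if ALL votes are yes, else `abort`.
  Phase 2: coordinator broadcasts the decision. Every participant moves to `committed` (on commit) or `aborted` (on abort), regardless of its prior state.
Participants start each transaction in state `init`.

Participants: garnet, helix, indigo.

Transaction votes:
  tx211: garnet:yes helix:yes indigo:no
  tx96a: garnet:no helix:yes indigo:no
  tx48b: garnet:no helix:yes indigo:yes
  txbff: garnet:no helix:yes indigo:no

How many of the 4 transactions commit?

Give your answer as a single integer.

tx211: no from indigo -> abort (commits=0)
tx96a: no from garnet, indigo -> abort (commits=0)
tx48b: no from garnet -> abort (commits=0)
txbff: no from garnet, indigo -> abort (commits=0)

Answer: 0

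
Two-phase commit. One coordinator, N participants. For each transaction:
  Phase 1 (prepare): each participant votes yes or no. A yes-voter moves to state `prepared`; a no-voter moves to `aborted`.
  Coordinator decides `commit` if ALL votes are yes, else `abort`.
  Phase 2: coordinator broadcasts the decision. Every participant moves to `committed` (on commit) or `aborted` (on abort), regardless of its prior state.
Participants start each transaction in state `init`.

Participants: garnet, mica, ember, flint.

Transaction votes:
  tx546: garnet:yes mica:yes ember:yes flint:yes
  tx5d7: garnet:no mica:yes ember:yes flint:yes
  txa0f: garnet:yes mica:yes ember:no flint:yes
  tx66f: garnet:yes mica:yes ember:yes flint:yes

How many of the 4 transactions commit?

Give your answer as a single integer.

tx546: all yes -> commit (commits=1)
tx5d7: no from garnet -> abort (commits=1)
txa0f: no from ember -> abort (commits=1)
tx66f: all yes -> commit (commits=2)

Answer: 2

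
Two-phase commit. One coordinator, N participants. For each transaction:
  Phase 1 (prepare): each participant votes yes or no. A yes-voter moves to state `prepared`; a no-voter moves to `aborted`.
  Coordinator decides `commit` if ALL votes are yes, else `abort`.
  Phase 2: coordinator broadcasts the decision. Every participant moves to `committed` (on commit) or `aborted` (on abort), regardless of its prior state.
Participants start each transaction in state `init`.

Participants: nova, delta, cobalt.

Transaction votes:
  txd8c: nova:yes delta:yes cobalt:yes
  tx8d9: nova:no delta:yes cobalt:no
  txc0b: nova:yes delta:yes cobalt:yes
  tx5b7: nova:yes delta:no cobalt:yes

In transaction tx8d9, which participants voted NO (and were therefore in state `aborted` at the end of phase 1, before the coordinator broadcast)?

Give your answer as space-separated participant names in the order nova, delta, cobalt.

Txn tx8d9 phase 1: nova no -> aborted; delta yes -> prepared; cobalt no -> aborted

Answer: nova cobalt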